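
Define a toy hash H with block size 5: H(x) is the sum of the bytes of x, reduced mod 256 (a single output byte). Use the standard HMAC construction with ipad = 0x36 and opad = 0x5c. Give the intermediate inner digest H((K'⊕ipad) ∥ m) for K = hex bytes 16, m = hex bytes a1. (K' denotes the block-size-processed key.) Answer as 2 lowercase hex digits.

Key hex bytes 16 is 1 byte ≤ B = 5; zero-pad to 5 bytes: K' = 16 00 00 00 00.
K' ⊕ ipad = 20 36 36 36 36.
Inner input = 20 36 36 36 36 ∥ a1.
Inner hash: sum = 32+54+54+54+54+161 = 409; mod 256 = 153 → 99.

99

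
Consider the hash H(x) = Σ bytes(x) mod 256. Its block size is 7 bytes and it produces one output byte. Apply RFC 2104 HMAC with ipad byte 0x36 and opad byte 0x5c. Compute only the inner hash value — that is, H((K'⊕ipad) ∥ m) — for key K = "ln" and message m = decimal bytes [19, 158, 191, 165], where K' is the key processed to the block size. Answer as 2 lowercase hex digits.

Key "ln" = 6c 6e is 2 bytes ≤ B = 7; zero-pad to 7 bytes: K' = 6c 6e 00 00 00 00 00.
K' ⊕ ipad = 5a 58 36 36 36 36 36.
Inner input = 5a 58 36 36 36 36 36 ∥ 13 9e bf a5.
Inner hash: sum = 90+88+54+54+54+54+54+19+158+191+165 = 981; mod 256 = 213 → d5.

d5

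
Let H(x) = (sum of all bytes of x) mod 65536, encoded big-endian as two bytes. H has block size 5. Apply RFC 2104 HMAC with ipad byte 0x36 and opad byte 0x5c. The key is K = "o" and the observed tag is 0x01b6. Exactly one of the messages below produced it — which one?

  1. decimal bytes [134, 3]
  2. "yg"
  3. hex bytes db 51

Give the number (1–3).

Key "o" = 6f is 1 byte ≤ B = 5; zero-pad to 5 bytes: K' = 6f 00 00 00 00.
K' ⊕ ipad = 59 36 36 36 36; K' ⊕ opad = 33 5c 5c 5c 5c.
m1: inner = H(59 36 36 36 36 86 03) = 01 ba; tag = H(33 5c 5c 5c 5c 01 ba) = 025e
m2: inner = H(59 36 36 36 36 79 67) = 02 11; tag = H(33 5c 5c 5c 5c 02 11) = 01b6 ← matches
m3: inner = H(59 36 36 36 36 db 51) = 02 5d; tag = H(33 5c 5c 5c 5c 02 5d) = 0202

2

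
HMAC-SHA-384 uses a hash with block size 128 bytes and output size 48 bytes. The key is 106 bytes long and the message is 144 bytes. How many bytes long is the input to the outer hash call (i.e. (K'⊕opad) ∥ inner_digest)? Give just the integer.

176

Key is 106 ≤ 128 bytes, zero-padded: |K'| = 128.
Outer input = (K'⊕opad) ∥ H(inner) → 128 + 48 = 176 bytes.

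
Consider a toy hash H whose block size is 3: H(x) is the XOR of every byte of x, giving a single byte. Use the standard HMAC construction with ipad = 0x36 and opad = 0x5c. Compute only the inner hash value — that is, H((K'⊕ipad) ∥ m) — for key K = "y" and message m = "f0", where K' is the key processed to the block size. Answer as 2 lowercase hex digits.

19

Key "y" = 79 is 1 byte ≤ B = 3; zero-pad to 3 bytes: K' = 79 00 00.
K' ⊕ ipad = 4f 36 36.
Inner input = 4f 36 36 ∥ 66 30.
Inner hash: XOR 4f⊕36⊕36⊕66⊕30 = 19.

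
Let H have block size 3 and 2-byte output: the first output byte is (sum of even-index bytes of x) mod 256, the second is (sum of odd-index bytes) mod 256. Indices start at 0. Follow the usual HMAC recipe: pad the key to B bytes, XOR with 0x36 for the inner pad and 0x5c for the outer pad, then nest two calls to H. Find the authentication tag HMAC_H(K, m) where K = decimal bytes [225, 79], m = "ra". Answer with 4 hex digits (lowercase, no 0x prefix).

Key decimal bytes [225, 79] = e1 4f is 2 bytes ≤ B = 3; zero-pad to 3 bytes: K' = e1 4f 00.
K' ⊕ ipad = d7 79 36.  K' ⊕ opad = bd 13 5c.
Inner input = (K'⊕ipad) ∥ m = d7 79 36 ∥ 72 61.
Inner hash: even-index sum = 366 mod 256 = 110; odd-index sum = 235 mod 256 = 235 → 6e eb.
Outer input = (K'⊕opad) ∥ inner = bd 13 5c ∥ 6e eb.
Outer hash (tag): even-index sum = 516 mod 256 = 4; odd-index sum = 129 mod 256 = 129 → 04 81.

0481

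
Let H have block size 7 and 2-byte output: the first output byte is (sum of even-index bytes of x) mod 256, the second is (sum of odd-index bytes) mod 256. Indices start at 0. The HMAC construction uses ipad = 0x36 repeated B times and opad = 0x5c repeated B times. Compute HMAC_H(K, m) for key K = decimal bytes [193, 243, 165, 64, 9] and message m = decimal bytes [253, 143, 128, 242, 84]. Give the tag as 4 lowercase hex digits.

89a7

Key decimal bytes [193, 243, 165, 64, 9] = c1 f3 a5 40 09 is 5 bytes ≤ B = 7; zero-pad to 7 bytes: K' = c1 f3 a5 40 09 00 00.
K' ⊕ ipad = f7 c5 93 76 3f 36 36.  K' ⊕ opad = 9d af f9 1c 55 5c 5c.
Inner input = (K'⊕ipad) ∥ m = f7 c5 93 76 3f 36 36 ∥ fd 8f 80 f2 54.
Inner hash: even-index sum = 896 mod 256 = 128; odd-index sum = 834 mod 256 = 66 → 80 42.
Outer input = (K'⊕opad) ∥ inner = 9d af f9 1c 55 5c 5c ∥ 80 42.
Outer hash (tag): even-index sum = 649 mod 256 = 137; odd-index sum = 423 mod 256 = 167 → 89 a7.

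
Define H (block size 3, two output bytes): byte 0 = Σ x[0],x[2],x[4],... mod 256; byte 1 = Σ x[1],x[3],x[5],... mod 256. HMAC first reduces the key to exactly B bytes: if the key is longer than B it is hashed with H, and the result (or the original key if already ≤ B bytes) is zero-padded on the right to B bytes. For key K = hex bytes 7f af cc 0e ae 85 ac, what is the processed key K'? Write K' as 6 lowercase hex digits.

a54200

|K| = 7 > B = 3, so first hash the key.
H(K): even-index sum = 677 mod 256 = 165; odd-index sum = 322 mod 256 = 66 → a5 42.
Zero-pad H(K) = a5 42 to 3 bytes: K' = a5 42 00.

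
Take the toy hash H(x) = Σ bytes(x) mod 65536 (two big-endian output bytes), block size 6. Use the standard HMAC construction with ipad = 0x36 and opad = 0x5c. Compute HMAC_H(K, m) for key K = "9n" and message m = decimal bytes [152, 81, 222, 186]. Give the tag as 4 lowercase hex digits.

Key "9n" = 39 6e is 2 bytes ≤ B = 6; zero-pad to 6 bytes: K' = 39 6e 00 00 00 00.
K' ⊕ ipad = 0f 58 36 36 36 36.  K' ⊕ opad = 65 32 5c 5c 5c 5c.
Inner input = (K'⊕ipad) ∥ m = 0f 58 36 36 36 36 ∥ 98 51 de ba.
Inner hash: sum = 15+88+54+54+54+54+152+81+222+186 = 960 → 03 c0.
Outer input = (K'⊕opad) ∥ inner = 65 32 5c 5c 5c 5c ∥ 03 c0.
Outer hash (tag): sum = 101+50+92+92+92+92+3+192 = 714 → 02 ca.

02ca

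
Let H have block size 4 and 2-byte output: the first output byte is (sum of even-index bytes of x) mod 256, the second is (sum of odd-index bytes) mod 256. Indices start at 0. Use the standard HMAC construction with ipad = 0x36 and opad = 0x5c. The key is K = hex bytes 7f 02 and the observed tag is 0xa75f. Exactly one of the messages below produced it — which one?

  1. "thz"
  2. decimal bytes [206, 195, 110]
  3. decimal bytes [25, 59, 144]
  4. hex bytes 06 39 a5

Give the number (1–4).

Key hex bytes 7f 02 is 2 bytes ≤ B = 4; zero-pad to 4 bytes: K' = 7f 02 00 00.
K' ⊕ ipad = 49 34 36 36; K' ⊕ opad = 23 5e 5c 5c.
m1: inner = H(49 34 36 36 74 68 7a) = 6d d2; tag = H(23 5e 5c 5c 6d d2) = ec8c
m2: inner = H(49 34 36 36 ce c3 6e) = bb 2d; tag = H(23 5e 5c 5c bb 2d) = 3ae7
m3: inner = H(49 34 36 36 19 3b 90) = 28 a5; tag = H(23 5e 5c 5c 28 a5) = a75f ← matches
m4: inner = H(49 34 36 36 06 39 a5) = 2a a3; tag = H(23 5e 5c 5c 2a a3) = a95d

3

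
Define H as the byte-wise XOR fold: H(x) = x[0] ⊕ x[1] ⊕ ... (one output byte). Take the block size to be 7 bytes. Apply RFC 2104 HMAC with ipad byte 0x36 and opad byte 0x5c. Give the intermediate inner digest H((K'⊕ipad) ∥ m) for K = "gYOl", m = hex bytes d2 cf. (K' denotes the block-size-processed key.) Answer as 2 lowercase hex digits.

Key "gYOl" = 67 59 4f 6c is 4 bytes ≤ B = 7; zero-pad to 7 bytes: K' = 67 59 4f 6c 00 00 00.
K' ⊕ ipad = 51 6f 79 5a 36 36 36.
Inner input = 51 6f 79 5a 36 36 36 ∥ d2 cf.
Inner hash: XOR 51⊕6f⊕79⊕5a⊕36⊕36⊕36⊕d2⊕cf = 36.

36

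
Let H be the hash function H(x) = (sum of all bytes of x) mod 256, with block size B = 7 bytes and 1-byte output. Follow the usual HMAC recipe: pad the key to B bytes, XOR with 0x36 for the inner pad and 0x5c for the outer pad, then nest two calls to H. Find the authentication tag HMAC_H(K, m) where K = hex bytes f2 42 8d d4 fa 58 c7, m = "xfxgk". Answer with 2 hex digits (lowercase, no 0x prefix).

Key hex bytes f2 42 8d d4 fa 58 c7 is exactly B = 7 bytes: K' = f2 42 8d d4 fa 58 c7.
K' ⊕ ipad = c4 74 bb e2 cc 6e f1.  K' ⊕ opad = ae 1e d1 88 a6 04 9b.
Inner input = (K'⊕ipad) ∥ m = c4 74 bb e2 cc 6e f1 ∥ 78 66 78 67 6b.
Inner hash: sum = 196+116+187+226+204+110+241+120+102+120+103+107 = 1832; mod 256 = 40 → 28.
Outer input = (K'⊕opad) ∥ inner = ae 1e d1 88 a6 04 9b ∥ 28.
Outer hash (tag): sum = 174+30+209+136+166+4+155+40 = 914; mod 256 = 146 → 92.

92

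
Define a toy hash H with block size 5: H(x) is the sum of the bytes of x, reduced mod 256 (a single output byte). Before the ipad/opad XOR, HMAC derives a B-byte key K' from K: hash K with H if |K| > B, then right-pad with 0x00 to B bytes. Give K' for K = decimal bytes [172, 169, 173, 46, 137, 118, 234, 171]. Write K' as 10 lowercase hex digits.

|K| = 8 > B = 5, so first hash the key.
H(K): sum = 172+169+173+46+137+118+234+171 = 1220; mod 256 = 196 → c4.
Zero-pad H(K) = c4 to 5 bytes: K' = c4 00 00 00 00.

c400000000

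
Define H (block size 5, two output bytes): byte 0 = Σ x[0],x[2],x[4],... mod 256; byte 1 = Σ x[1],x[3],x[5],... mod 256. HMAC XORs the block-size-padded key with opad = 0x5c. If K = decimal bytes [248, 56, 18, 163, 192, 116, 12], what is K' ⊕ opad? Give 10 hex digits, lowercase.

8a135c5c5c

Key decimal bytes [248, 56, 18, 163, 192, 116, 12] = f8 38 12 a3 c0 74 0c is 7 bytes > B = 5, so hash it first: H(key) = d6 4f, then zero-pad to 5 bytes: K' = d6 4f 00 00 00.
XOR each byte with 0x5c: d6⊕5c=8a, 4f⊕5c=13, 00⊕5c=5c, 00⊕5c=5c, 00⊕5c=5c.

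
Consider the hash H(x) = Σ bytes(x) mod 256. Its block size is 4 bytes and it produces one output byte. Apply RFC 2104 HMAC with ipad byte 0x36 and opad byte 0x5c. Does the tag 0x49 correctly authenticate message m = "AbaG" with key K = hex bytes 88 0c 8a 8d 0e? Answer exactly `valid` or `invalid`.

invalid

Key hex bytes 88 0c 8a 8d 0e is 5 bytes > B = 4, so hash it first: H(key) = b9, then zero-pad to 4 bytes: K' = b9 00 00 00.
K' ⊕ ipad = 8f 36 36 36; K' ⊕ opad = e5 5c 5c 5c.
Inner hash: sum = 143+54+54+54+65+98+97+71 = 636; mod 256 = 124 → 7c.
Outer hash (recomputed tag): sum = 229+92+92+92+124 = 629; mod 256 = 117 → 75.
Recomputed tag = 75; claimed = 49 → mismatch.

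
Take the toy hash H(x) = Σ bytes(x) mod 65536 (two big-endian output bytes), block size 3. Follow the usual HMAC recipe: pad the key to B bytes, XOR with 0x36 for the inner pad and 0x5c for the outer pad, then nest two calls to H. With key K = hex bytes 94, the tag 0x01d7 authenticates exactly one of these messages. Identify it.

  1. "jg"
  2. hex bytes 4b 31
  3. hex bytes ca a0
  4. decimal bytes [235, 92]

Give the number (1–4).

4

Key hex bytes 94 is 1 byte ≤ B = 3; zero-pad to 3 bytes: K' = 94 00 00.
K' ⊕ ipad = a2 36 36; K' ⊕ opad = c8 5c 5c.
m1: inner = H(a2 36 36 6a 67) = 01 df; tag = H(c8 5c 5c 01 df) = 0260
m2: inner = H(a2 36 36 4b 31) = 01 8a; tag = H(c8 5c 5c 01 8a) = 020b
m3: inner = H(a2 36 36 ca a0) = 02 78; tag = H(c8 5c 5c 02 78) = 01fa
m4: inner = H(a2 36 36 eb 5c) = 02 55; tag = H(c8 5c 5c 02 55) = 01d7 ← matches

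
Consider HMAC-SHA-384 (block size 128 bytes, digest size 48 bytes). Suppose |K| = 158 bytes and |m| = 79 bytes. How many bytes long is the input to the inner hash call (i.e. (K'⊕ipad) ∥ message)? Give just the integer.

207

Key is 158 > 128 bytes, so it is hashed to 48 bytes then zero-padded to 128: |K'| = 128.
Inner input = (K'⊕ipad) ∥ m → 128 + 79 = 207 bytes.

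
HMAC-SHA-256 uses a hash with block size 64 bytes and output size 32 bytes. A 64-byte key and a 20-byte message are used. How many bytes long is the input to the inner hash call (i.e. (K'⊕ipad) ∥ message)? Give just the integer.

Key is 64 ≤ 64 bytes, zero-padded: |K'| = 64.
Inner input = (K'⊕ipad) ∥ m → 64 + 20 = 84 bytes.

84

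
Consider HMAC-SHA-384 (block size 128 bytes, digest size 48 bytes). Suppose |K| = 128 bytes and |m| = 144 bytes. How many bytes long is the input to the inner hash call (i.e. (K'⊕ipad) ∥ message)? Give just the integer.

Key is 128 ≤ 128 bytes, zero-padded: |K'| = 128.
Inner input = (K'⊕ipad) ∥ m → 128 + 144 = 272 bytes.

272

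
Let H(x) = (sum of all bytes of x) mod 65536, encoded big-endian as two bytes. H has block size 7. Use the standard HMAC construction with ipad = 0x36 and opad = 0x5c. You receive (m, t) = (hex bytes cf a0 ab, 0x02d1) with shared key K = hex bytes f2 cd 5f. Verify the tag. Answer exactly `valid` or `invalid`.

Key hex bytes f2 cd 5f is 3 bytes ≤ B = 7; zero-pad to 7 bytes: K' = f2 cd 5f 00 00 00 00.
K' ⊕ ipad = c4 fb 69 36 36 36 36; K' ⊕ opad = ae 91 03 5c 5c 5c 5c.
Inner hash: sum = 196+251+105+54+54+54+54+207+160+171 = 1306 → 05 1a.
Outer hash (recomputed tag): sum = 174+145+3+92+92+92+92+5+26 = 721 → 02 d1.
Recomputed tag = 02d1; claimed = 02d1 → match.

valid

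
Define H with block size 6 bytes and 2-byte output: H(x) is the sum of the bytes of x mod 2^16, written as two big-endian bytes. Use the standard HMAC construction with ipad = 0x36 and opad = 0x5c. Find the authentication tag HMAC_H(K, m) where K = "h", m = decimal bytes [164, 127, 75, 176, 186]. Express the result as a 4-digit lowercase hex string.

Key "h" = 68 is 1 byte ≤ B = 6; zero-pad to 6 bytes: K' = 68 00 00 00 00 00.
K' ⊕ ipad = 5e 36 36 36 36 36.  K' ⊕ opad = 34 5c 5c 5c 5c 5c.
Inner input = (K'⊕ipad) ∥ m = 5e 36 36 36 36 36 ∥ a4 7f 4b b0 ba.
Inner hash: sum = 94+54+54+54+54+54+164+127+75+176+186 = 1092 → 04 44.
Outer input = (K'⊕opad) ∥ inner = 34 5c 5c 5c 5c 5c ∥ 04 44.
Outer hash (tag): sum = 52+92+92+92+92+92+4+68 = 584 → 02 48.

0248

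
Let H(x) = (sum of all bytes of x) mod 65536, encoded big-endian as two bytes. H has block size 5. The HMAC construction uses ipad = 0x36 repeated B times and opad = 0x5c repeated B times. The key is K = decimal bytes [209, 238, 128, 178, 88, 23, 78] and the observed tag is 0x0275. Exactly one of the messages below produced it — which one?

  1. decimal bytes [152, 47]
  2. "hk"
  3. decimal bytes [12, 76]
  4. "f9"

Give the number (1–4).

Key decimal bytes [209, 238, 128, 178, 88, 23, 78] = d1 ee 80 b2 58 17 4e is 7 bytes > B = 5, so hash it first: H(key) = 03 ae, then zero-pad to 5 bytes: K' = 03 ae 00 00 00.
K' ⊕ ipad = 35 98 36 36 36; K' ⊕ opad = 5f f2 5c 5c 5c.
m1: inner = H(35 98 36 36 36 98 2f) = 02 36; tag = H(5f f2 5c 5c 5c 02 36) = 029d
m2: inner = H(35 98 36 36 36 68 6b) = 02 42; tag = H(5f f2 5c 5c 5c 02 42) = 02a9
m3: inner = H(35 98 36 36 36 0c 4c) = 01 c7; tag = H(5f f2 5c 5c 5c 01 c7) = 032d
m4: inner = H(35 98 36 36 36 66 39) = 02 0e; tag = H(5f f2 5c 5c 5c 02 0e) = 0275 ← matches

4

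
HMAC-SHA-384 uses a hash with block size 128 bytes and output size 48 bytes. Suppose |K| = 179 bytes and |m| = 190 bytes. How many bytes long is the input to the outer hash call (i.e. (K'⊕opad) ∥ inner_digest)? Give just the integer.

176

Key is 179 > 128 bytes, so it is hashed to 48 bytes then zero-padded to 128: |K'| = 128.
Outer input = (K'⊕opad) ∥ H(inner) → 128 + 48 = 176 bytes.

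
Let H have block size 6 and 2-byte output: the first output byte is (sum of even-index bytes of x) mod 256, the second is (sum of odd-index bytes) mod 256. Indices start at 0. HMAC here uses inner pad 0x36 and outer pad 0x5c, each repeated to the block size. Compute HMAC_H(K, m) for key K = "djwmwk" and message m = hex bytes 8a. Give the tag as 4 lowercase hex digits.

ecb2

Key "djwmwk" = 64 6a 77 6d 77 6b is exactly B = 6 bytes: K' = 64 6a 77 6d 77 6b.
K' ⊕ ipad = 52 5c 41 5b 41 5d.  K' ⊕ opad = 38 36 2b 31 2b 37.
Inner input = (K'⊕ipad) ∥ m = 52 5c 41 5b 41 5d ∥ 8a.
Inner hash: even-index sum = 350 mod 256 = 94; odd-index sum = 276 mod 256 = 20 → 5e 14.
Outer input = (K'⊕opad) ∥ inner = 38 36 2b 31 2b 37 ∥ 5e 14.
Outer hash (tag): even-index sum = 236 mod 256 = 236; odd-index sum = 178 mod 256 = 178 → ec b2.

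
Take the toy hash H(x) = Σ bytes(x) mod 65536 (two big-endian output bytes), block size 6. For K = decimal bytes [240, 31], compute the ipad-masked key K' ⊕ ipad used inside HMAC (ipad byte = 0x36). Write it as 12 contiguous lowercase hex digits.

Key decimal bytes [240, 31] = f0 1f is 2 bytes ≤ B = 6; zero-pad to 6 bytes: K' = f0 1f 00 00 00 00.
XOR each byte with 0x36: f0⊕36=c6, 1f⊕36=29, 00⊕36=36, 00⊕36=36, 00⊕36=36, 00⊕36=36.

c62936363636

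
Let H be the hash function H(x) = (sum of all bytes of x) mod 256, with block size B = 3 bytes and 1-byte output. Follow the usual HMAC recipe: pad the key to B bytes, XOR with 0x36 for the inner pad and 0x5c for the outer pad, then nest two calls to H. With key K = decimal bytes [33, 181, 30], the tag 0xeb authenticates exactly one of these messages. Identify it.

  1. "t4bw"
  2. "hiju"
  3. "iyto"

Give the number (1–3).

Key decimal bytes [33, 181, 30] = 21 b5 1e is exactly B = 3 bytes: K' = 21 b5 1e.
K' ⊕ ipad = 17 83 28; K' ⊕ opad = 7d e9 42.
m1: inner = H(17 83 28 74 34 62 77) = 43; tag = H(7d e9 42 43) = eb ← matches
m2: inner = H(17 83 28 68 69 6a 75) = 72; tag = H(7d e9 42 72) = 1a
m3: inner = H(17 83 28 69 79 74 6f) = 87; tag = H(7d e9 42 87) = 2f

1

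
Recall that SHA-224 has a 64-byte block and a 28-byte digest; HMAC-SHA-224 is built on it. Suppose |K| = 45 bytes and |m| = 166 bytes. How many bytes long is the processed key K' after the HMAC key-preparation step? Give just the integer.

64

Key is 45 ≤ 64 bytes, zero-padded: |K'| = 64.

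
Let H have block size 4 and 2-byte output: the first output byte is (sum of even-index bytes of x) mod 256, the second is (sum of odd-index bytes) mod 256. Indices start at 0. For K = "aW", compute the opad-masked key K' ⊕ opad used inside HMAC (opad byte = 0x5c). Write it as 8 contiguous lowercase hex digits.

3d0b5c5c

Key "aW" = 61 57 is 2 bytes ≤ B = 4; zero-pad to 4 bytes: K' = 61 57 00 00.
XOR each byte with 0x5c: 61⊕5c=3d, 57⊕5c=0b, 00⊕5c=5c, 00⊕5c=5c.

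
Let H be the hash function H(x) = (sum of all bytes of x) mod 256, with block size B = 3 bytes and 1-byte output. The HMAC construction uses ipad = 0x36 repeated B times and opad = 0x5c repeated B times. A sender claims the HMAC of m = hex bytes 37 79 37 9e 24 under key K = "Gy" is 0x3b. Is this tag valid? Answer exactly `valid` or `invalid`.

Key "Gy" = 47 79 is 2 bytes ≤ B = 3; zero-pad to 3 bytes: K' = 47 79 00.
K' ⊕ ipad = 71 4f 36; K' ⊕ opad = 1b 25 5c.
Inner hash: sum = 113+79+54+55+121+55+158+36 = 671; mod 256 = 159 → 9f.
Outer hash (recomputed tag): sum = 27+37+92+159 = 315; mod 256 = 59 → 3b.
Recomputed tag = 3b; claimed = 3b → match.

valid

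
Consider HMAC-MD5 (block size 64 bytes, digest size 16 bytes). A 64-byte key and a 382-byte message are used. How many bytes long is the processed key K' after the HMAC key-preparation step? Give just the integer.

Key is 64 ≤ 64 bytes, zero-padded: |K'| = 64.

64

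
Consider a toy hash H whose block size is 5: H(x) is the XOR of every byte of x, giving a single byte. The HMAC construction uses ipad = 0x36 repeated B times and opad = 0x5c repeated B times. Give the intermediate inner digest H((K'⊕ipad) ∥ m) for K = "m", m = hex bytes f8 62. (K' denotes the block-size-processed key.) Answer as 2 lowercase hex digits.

Key "m" = 6d is 1 byte ≤ B = 5; zero-pad to 5 bytes: K' = 6d 00 00 00 00.
K' ⊕ ipad = 5b 36 36 36 36.
Inner input = 5b 36 36 36 36 ∥ f8 62.
Inner hash: XOR 5b⊕36⊕36⊕36⊕36⊕f8⊕62 = c1.

c1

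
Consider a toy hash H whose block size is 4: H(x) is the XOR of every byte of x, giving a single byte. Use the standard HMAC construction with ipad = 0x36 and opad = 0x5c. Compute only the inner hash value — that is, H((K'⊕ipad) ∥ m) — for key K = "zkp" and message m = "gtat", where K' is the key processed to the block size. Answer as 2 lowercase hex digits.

Key "zkp" = 7a 6b 70 is 3 bytes ≤ B = 4; zero-pad to 4 bytes: K' = 7a 6b 70 00.
K' ⊕ ipad = 4c 5d 46 36.
Inner input = 4c 5d 46 36 ∥ 67 74 61 74.
Inner hash: XOR 4c⊕5d⊕46⊕36⊕67⊕74⊕61⊕74 = 67.

67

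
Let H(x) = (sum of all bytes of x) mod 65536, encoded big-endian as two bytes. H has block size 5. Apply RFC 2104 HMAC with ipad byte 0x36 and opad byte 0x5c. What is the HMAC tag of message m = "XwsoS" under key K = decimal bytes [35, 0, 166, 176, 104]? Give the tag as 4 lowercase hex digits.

Key decimal bytes [35, 0, 166, 176, 104] = 23 00 a6 b0 68 is exactly B = 5 bytes: K' = 23 00 a6 b0 68.
K' ⊕ ipad = 15 36 90 86 5e.  K' ⊕ opad = 7f 5c fa ec 34.
Inner input = (K'⊕ipad) ∥ m = 15 36 90 86 5e ∥ 58 77 73 6f 53.
Inner hash: sum = 21+54+144+134+94+88+119+115+111+83 = 963 → 03 c3.
Outer input = (K'⊕opad) ∥ inner = 7f 5c fa ec 34 ∥ 03 c3.
Outer hash (tag): sum = 127+92+250+236+52+3+195 = 955 → 03 bb.

03bb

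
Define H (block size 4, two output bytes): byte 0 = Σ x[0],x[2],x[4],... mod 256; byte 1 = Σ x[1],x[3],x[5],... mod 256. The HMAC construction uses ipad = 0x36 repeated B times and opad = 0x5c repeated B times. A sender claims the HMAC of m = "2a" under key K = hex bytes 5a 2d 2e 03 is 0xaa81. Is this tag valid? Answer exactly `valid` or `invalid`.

invalid

Key hex bytes 5a 2d 2e 03 is exactly B = 4 bytes: K' = 5a 2d 2e 03.
K' ⊕ ipad = 6c 1b 18 35; K' ⊕ opad = 06 71 72 5f.
Inner hash: even-index sum = 182 mod 256 = 182; odd-index sum = 177 mod 256 = 177 → b6 b1.
Outer hash (recomputed tag): even-index sum = 302 mod 256 = 46; odd-index sum = 385 mod 256 = 129 → 2e 81.
Recomputed tag = 2e81; claimed = aa81 → mismatch.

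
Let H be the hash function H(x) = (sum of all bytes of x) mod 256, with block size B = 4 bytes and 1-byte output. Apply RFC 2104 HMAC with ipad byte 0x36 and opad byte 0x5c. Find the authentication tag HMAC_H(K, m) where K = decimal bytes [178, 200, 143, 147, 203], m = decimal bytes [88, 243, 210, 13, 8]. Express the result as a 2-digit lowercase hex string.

74

Key decimal bytes [178, 200, 143, 147, 203] = b2 c8 8f 93 cb is 5 bytes > B = 4, so hash it first: H(key) = 67, then zero-pad to 4 bytes: K' = 67 00 00 00.
K' ⊕ ipad = 51 36 36 36.  K' ⊕ opad = 3b 5c 5c 5c.
Inner input = (K'⊕ipad) ∥ m = 51 36 36 36 ∥ 58 f3 d2 0d 08.
Inner hash: sum = 81+54+54+54+88+243+210+13+8 = 805; mod 256 = 37 → 25.
Outer input = (K'⊕opad) ∥ inner = 3b 5c 5c 5c ∥ 25.
Outer hash (tag): sum = 59+92+92+92+37 = 372; mod 256 = 116 → 74.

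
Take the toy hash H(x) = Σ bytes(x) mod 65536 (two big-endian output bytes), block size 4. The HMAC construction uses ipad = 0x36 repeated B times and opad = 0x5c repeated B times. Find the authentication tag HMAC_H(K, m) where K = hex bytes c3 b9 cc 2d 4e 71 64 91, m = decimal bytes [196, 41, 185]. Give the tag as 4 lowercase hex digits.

01ea

Key hex bytes c3 b9 cc 2d 4e 71 64 91 is 8 bytes > B = 4, so hash it first: H(key) = 04 29, then zero-pad to 4 bytes: K' = 04 29 00 00.
K' ⊕ ipad = 32 1f 36 36.  K' ⊕ opad = 58 75 5c 5c.
Inner input = (K'⊕ipad) ∥ m = 32 1f 36 36 ∥ c4 29 b9.
Inner hash: sum = 50+31+54+54+196+41+185 = 611 → 02 63.
Outer input = (K'⊕opad) ∥ inner = 58 75 5c 5c ∥ 02 63.
Outer hash (tag): sum = 88+117+92+92+2+99 = 490 → 01 ea.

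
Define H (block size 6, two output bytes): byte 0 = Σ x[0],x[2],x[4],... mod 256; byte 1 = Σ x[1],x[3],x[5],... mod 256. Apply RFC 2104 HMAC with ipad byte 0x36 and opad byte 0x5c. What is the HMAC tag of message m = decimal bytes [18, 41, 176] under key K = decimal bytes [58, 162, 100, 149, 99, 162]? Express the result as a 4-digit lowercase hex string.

52b9

Key decimal bytes [58, 162, 100, 149, 99, 162] = 3a a2 64 95 63 a2 is exactly B = 6 bytes: K' = 3a a2 64 95 63 a2.
K' ⊕ ipad = 0c 94 52 a3 55 94.  K' ⊕ opad = 66 fe 38 c9 3f fe.
Inner input = (K'⊕ipad) ∥ m = 0c 94 52 a3 55 94 ∥ 12 29 b0.
Inner hash: even-index sum = 373 mod 256 = 117; odd-index sum = 500 mod 256 = 244 → 75 f4.
Outer input = (K'⊕opad) ∥ inner = 66 fe 38 c9 3f fe ∥ 75 f4.
Outer hash (tag): even-index sum = 338 mod 256 = 82; odd-index sum = 953 mod 256 = 185 → 52 b9.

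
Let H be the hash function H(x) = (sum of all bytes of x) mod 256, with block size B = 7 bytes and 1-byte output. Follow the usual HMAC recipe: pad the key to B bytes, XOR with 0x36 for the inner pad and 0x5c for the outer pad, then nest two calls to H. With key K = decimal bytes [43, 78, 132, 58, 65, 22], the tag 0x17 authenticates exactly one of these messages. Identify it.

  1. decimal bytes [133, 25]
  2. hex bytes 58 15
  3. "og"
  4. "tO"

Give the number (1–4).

Key decimal bytes [43, 78, 132, 58, 65, 22] = 2b 4e 84 3a 41 16 is 6 bytes ≤ B = 7; zero-pad to 7 bytes: K' = 2b 4e 84 3a 41 16 00.
K' ⊕ ipad = 1d 78 b2 0c 77 20 36; K' ⊕ opad = 77 12 d8 66 1d 4a 5c.
m1: inner = H(1d 78 b2 0c 77 20 36 85 19) = be; tag = H(77 12 d8 66 1d 4a 5c be) = 48
m2: inner = H(1d 78 b2 0c 77 20 36 58 15) = 8d; tag = H(77 12 d8 66 1d 4a 5c 8d) = 17 ← matches
m3: inner = H(1d 78 b2 0c 77 20 36 6f 67) = f6; tag = H(77 12 d8 66 1d 4a 5c f6) = 80
m4: inner = H(1d 78 b2 0c 77 20 36 74 4f) = e3; tag = H(77 12 d8 66 1d 4a 5c e3) = 6d

2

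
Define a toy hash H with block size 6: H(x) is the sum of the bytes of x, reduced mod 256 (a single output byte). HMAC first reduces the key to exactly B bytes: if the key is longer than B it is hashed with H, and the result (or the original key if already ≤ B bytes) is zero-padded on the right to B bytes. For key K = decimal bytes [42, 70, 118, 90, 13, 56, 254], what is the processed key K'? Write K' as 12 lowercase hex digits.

|K| = 7 > B = 6, so first hash the key.
H(K): sum = 42+70+118+90+13+56+254 = 643; mod 256 = 131 → 83.
Zero-pad H(K) = 83 to 6 bytes: K' = 83 00 00 00 00 00.

830000000000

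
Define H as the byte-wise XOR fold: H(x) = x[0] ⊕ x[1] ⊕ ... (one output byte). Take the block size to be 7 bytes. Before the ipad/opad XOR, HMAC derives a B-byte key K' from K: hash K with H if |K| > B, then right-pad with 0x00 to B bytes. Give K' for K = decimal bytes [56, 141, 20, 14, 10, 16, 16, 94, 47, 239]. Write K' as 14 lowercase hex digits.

|K| = 10 > B = 7, so first hash the key.
H(K): XOR 38⊕8d⊕14⊕0e⊕0a⊕10⊕10⊕5e⊕2f⊕ef = 3b.
Zero-pad H(K) = 3b to 7 bytes: K' = 3b 00 00 00 00 00 00.

3b000000000000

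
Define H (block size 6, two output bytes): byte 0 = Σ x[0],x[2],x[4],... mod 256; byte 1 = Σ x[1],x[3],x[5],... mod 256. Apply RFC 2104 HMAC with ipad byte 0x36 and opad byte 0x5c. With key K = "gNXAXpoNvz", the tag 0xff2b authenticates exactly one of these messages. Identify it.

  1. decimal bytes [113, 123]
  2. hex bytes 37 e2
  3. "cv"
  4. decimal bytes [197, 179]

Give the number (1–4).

Key "gNXAXpoNvz" = 67 4e 58 41 58 70 6f 4e 76 7a is 10 bytes > B = 6, so hash it first: H(key) = fc c7, then zero-pad to 6 bytes: K' = fc c7 00 00 00 00.
K' ⊕ ipad = ca f1 36 36 36 36; K' ⊕ opad = a0 9b 5c 5c 5c 5c.
m1: inner = H(ca f1 36 36 36 36 71 7b) = a7 d8; tag = H(a0 9b 5c 5c 5c 5c a7 d8) = ff2b ← matches
m2: inner = H(ca f1 36 36 36 36 37 e2) = 6d 3f; tag = H(a0 9b 5c 5c 5c 5c 6d 3f) = c592
m3: inner = H(ca f1 36 36 36 36 63 76) = 99 d3; tag = H(a0 9b 5c 5c 5c 5c 99 d3) = f126
m4: inner = H(ca f1 36 36 36 36 c5 b3) = fb 10; tag = H(a0 9b 5c 5c 5c 5c fb 10) = 5363

1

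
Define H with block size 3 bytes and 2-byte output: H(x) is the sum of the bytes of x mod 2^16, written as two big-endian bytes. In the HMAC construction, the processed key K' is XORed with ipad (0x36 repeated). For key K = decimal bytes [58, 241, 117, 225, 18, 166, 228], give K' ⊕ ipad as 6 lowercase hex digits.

322b36

Key decimal bytes [58, 241, 117, 225, 18, 166, 228] = 3a f1 75 e1 12 a6 e4 is 7 bytes > B = 3, so hash it first: H(key) = 04 1d, then zero-pad to 3 bytes: K' = 04 1d 00.
XOR each byte with 0x36: 04⊕36=32, 1d⊕36=2b, 00⊕36=36.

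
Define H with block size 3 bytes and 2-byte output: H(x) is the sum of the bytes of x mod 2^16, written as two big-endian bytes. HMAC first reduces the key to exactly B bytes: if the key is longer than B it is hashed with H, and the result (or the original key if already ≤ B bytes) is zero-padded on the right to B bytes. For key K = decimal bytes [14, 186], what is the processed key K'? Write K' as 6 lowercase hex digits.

0eba00

Key decimal bytes [14, 186] = 0e ba is 2 bytes ≤ B = 3; zero-pad to 3 bytes: K' = 0e ba 00.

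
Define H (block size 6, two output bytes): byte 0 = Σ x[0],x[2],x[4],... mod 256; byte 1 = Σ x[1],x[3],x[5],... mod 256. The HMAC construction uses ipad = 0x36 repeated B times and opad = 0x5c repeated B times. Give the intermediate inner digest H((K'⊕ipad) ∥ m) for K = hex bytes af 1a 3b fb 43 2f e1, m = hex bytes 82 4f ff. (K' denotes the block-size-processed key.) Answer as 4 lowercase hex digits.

Key hex bytes af 1a 3b fb 43 2f e1 is 7 bytes > B = 6, so hash it first: H(key) = 0e 44, then zero-pad to 6 bytes: K' = 0e 44 00 00 00 00.
K' ⊕ ipad = 38 72 36 36 36 36.
Inner input = 38 72 36 36 36 36 ∥ 82 4f ff.
Inner hash: even-index sum = 549 mod 256 = 37; odd-index sum = 301 mod 256 = 45 → 25 2d.

252d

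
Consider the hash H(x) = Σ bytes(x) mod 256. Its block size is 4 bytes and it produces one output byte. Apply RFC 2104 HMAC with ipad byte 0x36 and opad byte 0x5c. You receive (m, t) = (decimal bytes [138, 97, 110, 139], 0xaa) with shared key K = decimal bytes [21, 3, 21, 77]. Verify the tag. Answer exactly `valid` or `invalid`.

Key decimal bytes [21, 3, 21, 77] = 15 03 15 4d is exactly B = 4 bytes: K' = 15 03 15 4d.
K' ⊕ ipad = 23 35 23 7b; K' ⊕ opad = 49 5f 49 11.
Inner hash: sum = 35+53+35+123+138+97+110+139 = 730; mod 256 = 218 → da.
Outer hash (recomputed tag): sum = 73+95+73+17+218 = 476; mod 256 = 220 → dc.
Recomputed tag = dc; claimed = aa → mismatch.

invalid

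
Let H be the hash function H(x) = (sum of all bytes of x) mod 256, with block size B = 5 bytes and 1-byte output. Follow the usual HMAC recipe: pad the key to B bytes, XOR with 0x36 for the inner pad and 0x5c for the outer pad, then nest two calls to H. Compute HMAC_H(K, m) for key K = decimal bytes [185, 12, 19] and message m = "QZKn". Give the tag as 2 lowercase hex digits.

fa

Key decimal bytes [185, 12, 19] = b9 0c 13 is 3 bytes ≤ B = 5; zero-pad to 5 bytes: K' = b9 0c 13 00 00.
K' ⊕ ipad = 8f 3a 25 36 36.  K' ⊕ opad = e5 50 4f 5c 5c.
Inner input = (K'⊕ipad) ∥ m = 8f 3a 25 36 36 ∥ 51 5a 4b 6e.
Inner hash: sum = 143+58+37+54+54+81+90+75+110 = 702; mod 256 = 190 → be.
Outer input = (K'⊕opad) ∥ inner = e5 50 4f 5c 5c ∥ be.
Outer hash (tag): sum = 229+80+79+92+92+190 = 762; mod 256 = 250 → fa.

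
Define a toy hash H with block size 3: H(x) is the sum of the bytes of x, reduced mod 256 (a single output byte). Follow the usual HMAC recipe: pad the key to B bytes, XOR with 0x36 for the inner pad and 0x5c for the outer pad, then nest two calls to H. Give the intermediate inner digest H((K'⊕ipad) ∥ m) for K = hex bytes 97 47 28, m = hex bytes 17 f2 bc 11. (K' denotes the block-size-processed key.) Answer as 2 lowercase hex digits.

Key hex bytes 97 47 28 is exactly B = 3 bytes: K' = 97 47 28.
K' ⊕ ipad = a1 71 1e.
Inner input = a1 71 1e ∥ 17 f2 bc 11.
Inner hash: sum = 161+113+30+23+242+188+17 = 774; mod 256 = 6 → 06.

06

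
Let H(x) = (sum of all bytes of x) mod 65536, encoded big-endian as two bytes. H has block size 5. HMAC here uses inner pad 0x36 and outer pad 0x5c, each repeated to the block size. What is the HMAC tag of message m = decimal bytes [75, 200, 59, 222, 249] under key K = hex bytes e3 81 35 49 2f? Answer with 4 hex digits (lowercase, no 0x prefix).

02de

Key hex bytes e3 81 35 49 2f is exactly B = 5 bytes: K' = e3 81 35 49 2f.
K' ⊕ ipad = d5 b7 03 7f 19.  K' ⊕ opad = bf dd 69 15 73.
Inner input = (K'⊕ipad) ∥ m = d5 b7 03 7f 19 ∥ 4b c8 3b de f9.
Inner hash: sum = 213+183+3+127+25+75+200+59+222+249 = 1356 → 05 4c.
Outer input = (K'⊕opad) ∥ inner = bf dd 69 15 73 ∥ 05 4c.
Outer hash (tag): sum = 191+221+105+21+115+5+76 = 734 → 02 de.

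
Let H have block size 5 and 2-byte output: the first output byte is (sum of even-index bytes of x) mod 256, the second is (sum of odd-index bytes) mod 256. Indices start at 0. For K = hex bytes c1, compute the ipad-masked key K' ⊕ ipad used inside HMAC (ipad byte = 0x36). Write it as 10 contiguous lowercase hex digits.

f736363636

Key hex bytes c1 is 1 byte ≤ B = 5; zero-pad to 5 bytes: K' = c1 00 00 00 00.
XOR each byte with 0x36: c1⊕36=f7, 00⊕36=36, 00⊕36=36, 00⊕36=36, 00⊕36=36.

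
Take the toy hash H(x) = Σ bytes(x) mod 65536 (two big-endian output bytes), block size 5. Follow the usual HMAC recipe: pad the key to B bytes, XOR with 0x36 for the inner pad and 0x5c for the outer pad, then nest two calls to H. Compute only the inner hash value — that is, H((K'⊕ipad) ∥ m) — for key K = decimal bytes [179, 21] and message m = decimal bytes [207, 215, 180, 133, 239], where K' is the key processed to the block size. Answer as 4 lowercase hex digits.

0518

Key decimal bytes [179, 21] = b3 15 is 2 bytes ≤ B = 5; zero-pad to 5 bytes: K' = b3 15 00 00 00.
K' ⊕ ipad = 85 23 36 36 36.
Inner input = 85 23 36 36 36 ∥ cf d7 b4 85 ef.
Inner hash: sum = 133+35+54+54+54+207+215+180+133+239 = 1304 → 05 18.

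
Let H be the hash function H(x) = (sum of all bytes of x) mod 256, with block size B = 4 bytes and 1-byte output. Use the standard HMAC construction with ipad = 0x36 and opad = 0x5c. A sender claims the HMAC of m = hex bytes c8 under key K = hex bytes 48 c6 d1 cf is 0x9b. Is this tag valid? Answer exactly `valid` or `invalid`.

Key hex bytes 48 c6 d1 cf is exactly B = 4 bytes: K' = 48 c6 d1 cf.
K' ⊕ ipad = 7e f0 e7 f9; K' ⊕ opad = 14 9a 8d 93.
Inner hash: sum = 126+240+231+249+200 = 1046; mod 256 = 22 → 16.
Outer hash (recomputed tag): sum = 20+154+141+147+22 = 484; mod 256 = 228 → e4.
Recomputed tag = e4; claimed = 9b → mismatch.

invalid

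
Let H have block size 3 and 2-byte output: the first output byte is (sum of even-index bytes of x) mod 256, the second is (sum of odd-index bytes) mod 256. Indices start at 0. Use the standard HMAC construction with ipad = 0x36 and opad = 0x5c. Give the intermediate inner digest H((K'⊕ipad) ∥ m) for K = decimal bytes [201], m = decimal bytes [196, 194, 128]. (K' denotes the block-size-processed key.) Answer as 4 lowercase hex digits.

Key decimal bytes [201] = c9 is 1 byte ≤ B = 3; zero-pad to 3 bytes: K' = c9 00 00.
K' ⊕ ipad = ff 36 36.
Inner input = ff 36 36 ∥ c4 c2 80.
Inner hash: even-index sum = 503 mod 256 = 247; odd-index sum = 378 mod 256 = 122 → f7 7a.

f77a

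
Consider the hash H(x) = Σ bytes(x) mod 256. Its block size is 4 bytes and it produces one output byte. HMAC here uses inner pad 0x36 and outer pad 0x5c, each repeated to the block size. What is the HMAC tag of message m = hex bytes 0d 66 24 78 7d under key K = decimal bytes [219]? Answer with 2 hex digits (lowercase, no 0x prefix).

b6

Key decimal bytes [219] = db is 1 byte ≤ B = 4; zero-pad to 4 bytes: K' = db 00 00 00.
K' ⊕ ipad = ed 36 36 36.  K' ⊕ opad = 87 5c 5c 5c.
Inner input = (K'⊕ipad) ∥ m = ed 36 36 36 ∥ 0d 66 24 78 7d.
Inner hash: sum = 237+54+54+54+13+102+36+120+125 = 795; mod 256 = 27 → 1b.
Outer input = (K'⊕opad) ∥ inner = 87 5c 5c 5c ∥ 1b.
Outer hash (tag): sum = 135+92+92+92+27 = 438; mod 256 = 182 → b6.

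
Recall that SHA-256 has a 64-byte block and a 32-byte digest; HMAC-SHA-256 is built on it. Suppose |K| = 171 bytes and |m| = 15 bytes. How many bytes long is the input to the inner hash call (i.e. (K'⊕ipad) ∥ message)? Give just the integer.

79

Key is 171 > 64 bytes, so it is hashed to 32 bytes then zero-padded to 64: |K'| = 64.
Inner input = (K'⊕ipad) ∥ m → 64 + 15 = 79 bytes.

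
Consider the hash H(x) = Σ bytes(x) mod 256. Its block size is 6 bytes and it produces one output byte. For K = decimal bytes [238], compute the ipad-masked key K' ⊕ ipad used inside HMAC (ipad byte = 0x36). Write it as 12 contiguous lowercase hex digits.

Key decimal bytes [238] = ee is 1 byte ≤ B = 6; zero-pad to 6 bytes: K' = ee 00 00 00 00 00.
XOR each byte with 0x36: ee⊕36=d8, 00⊕36=36, 00⊕36=36, 00⊕36=36, 00⊕36=36, 00⊕36=36.

d83636363636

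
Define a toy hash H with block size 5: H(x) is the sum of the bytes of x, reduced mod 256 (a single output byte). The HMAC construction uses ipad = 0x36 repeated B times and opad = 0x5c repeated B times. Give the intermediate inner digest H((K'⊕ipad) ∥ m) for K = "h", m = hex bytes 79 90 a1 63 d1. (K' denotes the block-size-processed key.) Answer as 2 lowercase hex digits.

14

Key "h" = 68 is 1 byte ≤ B = 5; zero-pad to 5 bytes: K' = 68 00 00 00 00.
K' ⊕ ipad = 5e 36 36 36 36.
Inner input = 5e 36 36 36 36 ∥ 79 90 a1 63 d1.
Inner hash: sum = 94+54+54+54+54+121+144+161+99+209 = 1044; mod 256 = 20 → 14.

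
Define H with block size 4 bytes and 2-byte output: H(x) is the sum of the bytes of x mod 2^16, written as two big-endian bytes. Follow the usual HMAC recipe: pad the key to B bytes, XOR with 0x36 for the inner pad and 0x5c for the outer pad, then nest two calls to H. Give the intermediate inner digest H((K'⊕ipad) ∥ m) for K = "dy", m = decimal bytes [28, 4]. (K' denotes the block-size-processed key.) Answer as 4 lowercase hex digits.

012d

Key "dy" = 64 79 is 2 bytes ≤ B = 4; zero-pad to 4 bytes: K' = 64 79 00 00.
K' ⊕ ipad = 52 4f 36 36.
Inner input = 52 4f 36 36 ∥ 1c 04.
Inner hash: sum = 82+79+54+54+28+4 = 301 → 01 2d.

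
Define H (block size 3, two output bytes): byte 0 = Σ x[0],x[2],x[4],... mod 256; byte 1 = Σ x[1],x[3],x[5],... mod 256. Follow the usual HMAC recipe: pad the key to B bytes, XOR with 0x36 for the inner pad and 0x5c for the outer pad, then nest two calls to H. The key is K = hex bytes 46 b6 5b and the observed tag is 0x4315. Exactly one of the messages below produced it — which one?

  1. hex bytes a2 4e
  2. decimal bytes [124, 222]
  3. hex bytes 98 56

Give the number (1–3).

Key hex bytes 46 b6 5b is exactly B = 3 bytes: K' = 46 b6 5b.
K' ⊕ ipad = 70 80 6d; K' ⊕ opad = 1a ea 07.
m1: inner = H(70 80 6d a2 4e) = 2b 22; tag = H(1a ea 07 2b 22) = 4315 ← matches
m2: inner = H(70 80 6d 7c de) = bb fc; tag = H(1a ea 07 bb fc) = 1da5
m3: inner = H(70 80 6d 98 56) = 33 18; tag = H(1a ea 07 33 18) = 391d

1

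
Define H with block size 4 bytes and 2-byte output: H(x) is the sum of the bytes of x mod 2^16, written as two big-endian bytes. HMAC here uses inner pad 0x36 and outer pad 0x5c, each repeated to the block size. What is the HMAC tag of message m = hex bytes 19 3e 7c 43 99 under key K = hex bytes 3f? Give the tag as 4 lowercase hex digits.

Key hex bytes 3f is 1 byte ≤ B = 4; zero-pad to 4 bytes: K' = 3f 00 00 00.
K' ⊕ ipad = 09 36 36 36.  K' ⊕ opad = 63 5c 5c 5c.
Inner input = (K'⊕ipad) ∥ m = 09 36 36 36 ∥ 19 3e 7c 43 99.
Inner hash: sum = 9+54+54+54+25+62+124+67+153 = 602 → 02 5a.
Outer input = (K'⊕opad) ∥ inner = 63 5c 5c 5c ∥ 02 5a.
Outer hash (tag): sum = 99+92+92+92+2+90 = 467 → 01 d3.

01d3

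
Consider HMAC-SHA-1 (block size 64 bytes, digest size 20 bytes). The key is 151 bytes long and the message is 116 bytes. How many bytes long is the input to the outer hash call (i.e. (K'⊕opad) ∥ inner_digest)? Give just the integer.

Key is 151 > 64 bytes, so it is hashed to 20 bytes then zero-padded to 64: |K'| = 64.
Outer input = (K'⊕opad) ∥ H(inner) → 64 + 20 = 84 bytes.

84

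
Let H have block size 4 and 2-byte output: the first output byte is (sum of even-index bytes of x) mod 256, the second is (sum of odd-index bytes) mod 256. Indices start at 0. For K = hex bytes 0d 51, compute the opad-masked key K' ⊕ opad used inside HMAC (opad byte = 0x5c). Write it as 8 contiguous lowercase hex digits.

510d5c5c

Key hex bytes 0d 51 is 2 bytes ≤ B = 4; zero-pad to 4 bytes: K' = 0d 51 00 00.
XOR each byte with 0x5c: 0d⊕5c=51, 51⊕5c=0d, 00⊕5c=5c, 00⊕5c=5c.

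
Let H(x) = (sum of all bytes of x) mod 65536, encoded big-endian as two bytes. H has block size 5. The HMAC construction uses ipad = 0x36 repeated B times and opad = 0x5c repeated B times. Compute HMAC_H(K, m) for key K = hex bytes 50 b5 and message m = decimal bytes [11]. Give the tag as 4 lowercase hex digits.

Key hex bytes 50 b5 is 2 bytes ≤ B = 5; zero-pad to 5 bytes: K' = 50 b5 00 00 00.
K' ⊕ ipad = 66 83 36 36 36.  K' ⊕ opad = 0c e9 5c 5c 5c.
Inner input = (K'⊕ipad) ∥ m = 66 83 36 36 36 ∥ 0b.
Inner hash: sum = 102+131+54+54+54+11 = 406 → 01 96.
Outer input = (K'⊕opad) ∥ inner = 0c e9 5c 5c 5c ∥ 01 96.
Outer hash (tag): sum = 12+233+92+92+92+1+150 = 672 → 02 a0.

02a0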